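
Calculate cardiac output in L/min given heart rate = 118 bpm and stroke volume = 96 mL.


CO = HR * SV
CO = 118 * 96 / 1000
CO = 11.33 L/min


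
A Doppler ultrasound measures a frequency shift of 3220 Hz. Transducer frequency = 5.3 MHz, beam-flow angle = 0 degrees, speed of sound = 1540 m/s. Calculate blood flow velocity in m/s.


v = fd * c / (2 * f0 * cos(theta))
v = 3220 * 1540 / (2 * 5.3000e+06 * cos(0))
v = 0.4678 m/s


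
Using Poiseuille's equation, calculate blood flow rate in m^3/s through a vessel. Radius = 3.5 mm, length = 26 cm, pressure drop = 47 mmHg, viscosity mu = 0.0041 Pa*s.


Q = pi*r^4*dP / (8*mu*L)
r = 0.0035 m, L = 0.26 m
dP = 47 mmHg = 6266.134 Pa
Q = 3.4640e-04 m^3/s


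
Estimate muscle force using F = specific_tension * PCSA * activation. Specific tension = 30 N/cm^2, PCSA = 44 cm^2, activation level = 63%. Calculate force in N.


F = sigma * PCSA * activation
F = 30 * 44 * 0.63
F = 831.6 N


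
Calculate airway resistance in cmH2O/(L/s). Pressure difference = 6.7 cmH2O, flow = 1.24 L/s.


R = dP / flow
R = 6.7 / 1.24
R = 5.403 cmH2O/(L/s)


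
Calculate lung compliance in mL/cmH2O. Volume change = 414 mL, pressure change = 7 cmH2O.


C = dV / dP
C = 414 / 7
C = 59.14 mL/cmH2O


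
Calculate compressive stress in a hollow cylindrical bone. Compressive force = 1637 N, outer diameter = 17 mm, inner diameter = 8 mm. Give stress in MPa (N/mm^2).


A = pi*(r_o^2 - r_i^2)
r_o = 8.5 mm, r_i = 4 mm
A = 176.715 mm^2
sigma = F/A = 1637 / 176.715
sigma = 9.264 MPa


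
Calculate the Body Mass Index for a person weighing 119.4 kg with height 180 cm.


BMI = weight / height^2
height = 180 cm = 1.8 m
BMI = 119.4 / 1.8^2
BMI = 36.85 kg/m^2


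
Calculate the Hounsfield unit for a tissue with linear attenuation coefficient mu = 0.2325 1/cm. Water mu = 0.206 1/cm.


HU = ((mu_tissue - mu_water) / mu_water) * 1000
HU = ((0.2325 - 0.206) / 0.206) * 1000
HU = 128.6


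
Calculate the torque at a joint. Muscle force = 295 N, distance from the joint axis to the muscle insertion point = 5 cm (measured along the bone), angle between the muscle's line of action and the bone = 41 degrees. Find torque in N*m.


Torque = F * d * sin(theta)   (moment arm = d*sin(theta))
d = 5 cm = 0.05 m
Torque = 295 * 0.05 * sin(41)
Torque = 9.677 N*m


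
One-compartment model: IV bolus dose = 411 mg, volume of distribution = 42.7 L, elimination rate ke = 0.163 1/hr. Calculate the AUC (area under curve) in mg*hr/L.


C0 = Dose/Vd = 411/42.7 = 9.62529 mg/L
AUC = C0/ke = 9.62529/0.163
AUC = 59.05 mg*hr/L


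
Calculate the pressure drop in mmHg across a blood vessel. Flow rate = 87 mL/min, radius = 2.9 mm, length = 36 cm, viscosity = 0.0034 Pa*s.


dP = 8*mu*L*Q / (pi*r^4)
Q = 87 mL/min = 1.45e-06 m^3/s
dP = 63.8995 Pa = 63.8995 / 133.322 mmHg = 0.4793 mmHg


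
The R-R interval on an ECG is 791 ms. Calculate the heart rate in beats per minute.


HR = 60 / RR_interval(s)
RR = 791 ms = 0.791 s
HR = 60 / 0.791 = 75.85 bpm


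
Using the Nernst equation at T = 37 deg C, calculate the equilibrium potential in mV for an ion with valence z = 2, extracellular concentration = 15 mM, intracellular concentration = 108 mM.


E = (RT/(zF)) * ln(C_out/C_in)
T = 37 + 273.15 = 310.15 K
E = (8.314 * 310.15 / (2 * 96485)) * ln(15/108)
E = -26.38 mV


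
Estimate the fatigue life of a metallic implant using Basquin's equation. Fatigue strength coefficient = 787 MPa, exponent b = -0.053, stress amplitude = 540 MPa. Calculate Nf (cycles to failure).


sigma_a = sigma_f' * (2Nf)^b
2Nf = (sigma_a/sigma_f')^(1/b)
2Nf = (540/787)^(1/-0.053)
2Nf = 1220.2068
Nf = 610.1


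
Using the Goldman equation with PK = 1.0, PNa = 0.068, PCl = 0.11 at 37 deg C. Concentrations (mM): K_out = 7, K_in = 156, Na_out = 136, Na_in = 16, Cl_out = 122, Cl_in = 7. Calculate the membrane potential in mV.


Vm = (RT/F)*ln((PK*Ko + PNa*Nao + PCl*Cli)/(PK*Ki + PNa*Nai + PCl*Clo))
Numer = 17.018, Denom = 170.508
Vm = -61.59 mV


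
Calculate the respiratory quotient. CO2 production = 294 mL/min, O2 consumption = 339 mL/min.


RQ = VCO2 / VO2
RQ = 294 / 339
RQ = 0.8673


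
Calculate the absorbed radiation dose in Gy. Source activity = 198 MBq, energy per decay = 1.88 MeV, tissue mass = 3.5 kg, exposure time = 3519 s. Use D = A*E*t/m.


A = 198 MBq = 1.9800e+08 Bq
E = 1.88 MeV = 3.01176e-13 J
D = A*E*t/m = 1.9800e+08*3.01176e-13*3519/3.5
D = 0.05996 Gy


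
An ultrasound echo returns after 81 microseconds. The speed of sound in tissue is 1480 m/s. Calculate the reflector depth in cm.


depth = c * t / 2
t = 81 us = 8.1000e-05 s
depth = 1480 * 8.1000e-05 / 2
depth = 0.05994 m = 5.994 cm


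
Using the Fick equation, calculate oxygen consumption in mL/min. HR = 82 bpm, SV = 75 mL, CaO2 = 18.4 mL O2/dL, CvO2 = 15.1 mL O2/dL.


CO = HR*SV = 82*75/1000 = 6.15 L/min
a-v O2 diff = 18.4 - 15.1 = 3.3 mL/dL
VO2 = CO * (CaO2-CvO2) * 10 dL/L
VO2 = 6.15 * 3.3 * 10
VO2 = 202.9 mL/min


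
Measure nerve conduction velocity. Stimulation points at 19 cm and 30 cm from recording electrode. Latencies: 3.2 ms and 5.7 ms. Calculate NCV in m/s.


Distance = (30 - 19) / 100 = 0.11 m
dt = (5.7 - 3.2) / 1000 = 0.0025 s
NCV = dist / dt = 44 m/s


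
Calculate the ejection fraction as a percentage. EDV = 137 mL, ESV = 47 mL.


SV = EDV - ESV = 137 - 47 = 90 mL
EF = SV/EDV * 100 = 90/137 * 100
EF = 65.69%


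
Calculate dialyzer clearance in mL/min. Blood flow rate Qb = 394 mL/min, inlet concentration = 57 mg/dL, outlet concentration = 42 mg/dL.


K = Qb * (Cb_in - Cb_out) / Cb_in
K = 394 * (57 - 42) / 57
K = 103.7 mL/min


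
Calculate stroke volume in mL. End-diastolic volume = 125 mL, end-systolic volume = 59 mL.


SV = EDV - ESV
SV = 125 - 59
SV = 66 mL


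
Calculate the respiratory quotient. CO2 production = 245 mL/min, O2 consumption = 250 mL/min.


RQ = VCO2 / VO2
RQ = 245 / 250
RQ = 0.98


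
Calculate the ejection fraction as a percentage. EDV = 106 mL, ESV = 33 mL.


SV = EDV - ESV = 106 - 33 = 73 mL
EF = SV/EDV * 100 = 73/106 * 100
EF = 68.87%


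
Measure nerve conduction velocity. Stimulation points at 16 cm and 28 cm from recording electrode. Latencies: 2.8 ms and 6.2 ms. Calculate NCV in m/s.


Distance = (28 - 16) / 100 = 0.12 m
dt = (6.2 - 2.8) / 1000 = 0.0034 s
NCV = dist / dt = 35.29 m/s


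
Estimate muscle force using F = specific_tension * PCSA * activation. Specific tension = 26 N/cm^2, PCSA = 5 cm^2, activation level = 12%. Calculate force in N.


F = sigma * PCSA * activation
F = 26 * 5 * 0.12
F = 15.6 N


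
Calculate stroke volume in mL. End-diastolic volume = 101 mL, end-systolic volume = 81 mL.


SV = EDV - ESV
SV = 101 - 81
SV = 20 mL


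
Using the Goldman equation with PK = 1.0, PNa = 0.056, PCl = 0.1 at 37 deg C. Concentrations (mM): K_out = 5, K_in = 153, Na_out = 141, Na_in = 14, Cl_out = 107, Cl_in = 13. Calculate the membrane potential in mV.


Vm = (RT/F)*ln((PK*Ko + PNa*Nao + PCl*Cli)/(PK*Ki + PNa*Nai + PCl*Clo))
Numer = 14.196, Denom = 164.484
Vm = -65.47 mV


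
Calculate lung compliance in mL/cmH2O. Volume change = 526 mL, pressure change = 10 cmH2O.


C = dV / dP
C = 526 / 10
C = 52.6 mL/cmH2O


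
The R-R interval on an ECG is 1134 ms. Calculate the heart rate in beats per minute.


HR = 60 / RR_interval(s)
RR = 1134 ms = 1.134 s
HR = 60 / 1.134 = 52.91 bpm


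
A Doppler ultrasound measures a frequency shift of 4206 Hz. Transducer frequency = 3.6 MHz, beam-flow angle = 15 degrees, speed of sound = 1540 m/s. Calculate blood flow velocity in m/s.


v = fd * c / (2 * f0 * cos(theta))
v = 4206 * 1540 / (2 * 3.6000e+06 * cos(15))
v = 0.9314 m/s


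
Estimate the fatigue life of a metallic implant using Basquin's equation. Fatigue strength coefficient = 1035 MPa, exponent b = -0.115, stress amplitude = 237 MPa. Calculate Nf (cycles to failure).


sigma_a = sigma_f' * (2Nf)^b
2Nf = (sigma_a/sigma_f')^(1/b)
2Nf = (237/1035)^(1/-0.115)
2Nf = 368881.6
Nf = 1.844e+05


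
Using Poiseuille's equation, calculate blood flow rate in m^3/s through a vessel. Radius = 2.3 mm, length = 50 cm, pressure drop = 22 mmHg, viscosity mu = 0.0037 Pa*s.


Q = pi*r^4*dP / (8*mu*L)
r = 0.0023 m, L = 0.5 m
dP = 22 mmHg = 2933.084 Pa
Q = 1.7423e-05 m^3/s


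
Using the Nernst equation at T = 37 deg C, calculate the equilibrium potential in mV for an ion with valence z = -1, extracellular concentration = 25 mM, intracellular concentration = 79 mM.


E = (RT/(zF)) * ln(C_out/C_in)
T = 37 + 273.15 = 310.15 K
E = (8.314 * 310.15 / (-1 * 96485)) * ln(25/79)
E = 30.75 mV


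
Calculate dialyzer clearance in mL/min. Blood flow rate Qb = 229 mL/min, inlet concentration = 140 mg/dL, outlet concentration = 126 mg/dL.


K = Qb * (Cb_in - Cb_out) / Cb_in
K = 229 * (140 - 126) / 140
K = 22.9 mL/min


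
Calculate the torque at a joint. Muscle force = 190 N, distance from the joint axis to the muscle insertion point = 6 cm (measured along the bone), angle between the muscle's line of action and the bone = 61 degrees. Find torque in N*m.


Torque = F * d * sin(theta)   (moment arm = d*sin(theta))
d = 6 cm = 0.06 m
Torque = 190 * 0.06 * sin(61)
Torque = 9.971 N*m


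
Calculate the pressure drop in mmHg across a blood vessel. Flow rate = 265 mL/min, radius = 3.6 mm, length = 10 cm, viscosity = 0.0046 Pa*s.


dP = 8*mu*L*Q / (pi*r^4)
Q = 265 mL/min = 4.41667e-06 m^3/s
dP = 30.8023 Pa = 30.8023 / 133.322 mmHg = 0.231 mmHg


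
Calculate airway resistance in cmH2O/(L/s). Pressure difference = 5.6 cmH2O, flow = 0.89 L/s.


R = dP / flow
R = 5.6 / 0.89
R = 6.292 cmH2O/(L/s)


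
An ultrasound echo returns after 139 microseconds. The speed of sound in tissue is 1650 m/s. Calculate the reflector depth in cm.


depth = c * t / 2
t = 139 us = 1.3900e-04 s
depth = 1650 * 1.3900e-04 / 2
depth = 0.114675 m = 11.4675 cm


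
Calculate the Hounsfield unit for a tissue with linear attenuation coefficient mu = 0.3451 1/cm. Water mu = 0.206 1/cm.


HU = ((mu_tissue - mu_water) / mu_water) * 1000
HU = ((0.3451 - 0.206) / 0.206) * 1000
HU = 675.2


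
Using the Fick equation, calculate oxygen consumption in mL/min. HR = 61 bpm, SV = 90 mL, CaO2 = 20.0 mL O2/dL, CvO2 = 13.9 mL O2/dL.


CO = HR*SV = 61*90/1000 = 5.49 L/min
a-v O2 diff = 20.0 - 13.9 = 6.1 mL/dL
VO2 = CO * (CaO2-CvO2) * 10 dL/L
VO2 = 5.49 * 6.1 * 10
VO2 = 334.9 mL/min


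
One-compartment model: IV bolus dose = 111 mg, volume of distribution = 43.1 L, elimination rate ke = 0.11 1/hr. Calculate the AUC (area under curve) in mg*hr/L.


C0 = Dose/Vd = 111/43.1 = 2.57541 mg/L
AUC = C0/ke = 2.57541/0.11
AUC = 23.41 mg*hr/L


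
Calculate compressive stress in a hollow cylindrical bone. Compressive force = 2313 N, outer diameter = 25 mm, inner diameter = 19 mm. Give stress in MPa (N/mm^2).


A = pi*(r_o^2 - r_i^2)
r_o = 12.5 mm, r_i = 9.5 mm
A = 207.345 mm^2
sigma = F/A = 2313 / 207.345
sigma = 11.16 MPa


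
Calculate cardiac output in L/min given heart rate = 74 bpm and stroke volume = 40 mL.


CO = HR * SV
CO = 74 * 40 / 1000
CO = 2.96 L/min


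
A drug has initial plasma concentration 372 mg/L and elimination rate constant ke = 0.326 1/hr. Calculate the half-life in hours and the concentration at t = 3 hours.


t_half = ln(2) / ke = 0.693147 / 0.326 = 2.126 hr
C(t) = C0 * exp(-ke*t) = 372 * exp(-0.326*3)
C(3) = 139.9 mg/L


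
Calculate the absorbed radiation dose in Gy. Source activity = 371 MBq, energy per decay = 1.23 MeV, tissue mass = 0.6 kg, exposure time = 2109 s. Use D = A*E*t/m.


A = 371 MBq = 3.7100e+08 Bq
E = 1.23 MeV = 1.97046e-13 J
D = A*E*t/m = 3.7100e+08*1.97046e-13*2109/0.6
D = 0.257 Gy


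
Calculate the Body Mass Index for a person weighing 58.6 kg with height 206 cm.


BMI = weight / height^2
height = 206 cm = 2.06 m
BMI = 58.6 / 2.06^2
BMI = 13.81 kg/m^2


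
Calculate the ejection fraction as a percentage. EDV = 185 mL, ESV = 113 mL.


SV = EDV - ESV = 185 - 113 = 72 mL
EF = SV/EDV * 100 = 72/185 * 100
EF = 38.92%


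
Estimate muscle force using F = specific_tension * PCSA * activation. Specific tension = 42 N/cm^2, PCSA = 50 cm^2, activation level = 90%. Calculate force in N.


F = sigma * PCSA * activation
F = 42 * 50 * 0.9
F = 1890 N


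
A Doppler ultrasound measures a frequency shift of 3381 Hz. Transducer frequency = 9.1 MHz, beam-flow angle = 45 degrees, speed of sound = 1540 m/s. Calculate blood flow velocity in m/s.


v = fd * c / (2 * f0 * cos(theta))
v = 3381 * 1540 / (2 * 9.1000e+06 * cos(45))
v = 0.4046 m/s


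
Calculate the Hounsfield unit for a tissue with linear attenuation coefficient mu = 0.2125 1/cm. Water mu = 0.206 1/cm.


HU = ((mu_tissue - mu_water) / mu_water) * 1000
HU = ((0.2125 - 0.206) / 0.206) * 1000
HU = 31.55


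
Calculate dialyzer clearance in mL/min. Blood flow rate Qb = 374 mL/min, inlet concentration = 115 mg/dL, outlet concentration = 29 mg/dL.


K = Qb * (Cb_in - Cb_out) / Cb_in
K = 374 * (115 - 29) / 115
K = 279.7 mL/min


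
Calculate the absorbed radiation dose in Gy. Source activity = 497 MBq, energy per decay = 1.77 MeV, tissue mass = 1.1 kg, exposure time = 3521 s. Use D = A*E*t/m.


A = 497 MBq = 4.9700e+08 Bq
E = 1.77 MeV = 2.83554e-13 J
D = A*E*t/m = 4.9700e+08*2.83554e-13*3521/1.1
D = 0.4511 Gy


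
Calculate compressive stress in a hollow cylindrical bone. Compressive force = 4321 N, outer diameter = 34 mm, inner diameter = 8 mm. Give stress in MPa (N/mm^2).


A = pi*(r_o^2 - r_i^2)
r_o = 17 mm, r_i = 4 mm
A = 857.655 mm^2
sigma = F/A = 4321 / 857.655
sigma = 5.038 MPa


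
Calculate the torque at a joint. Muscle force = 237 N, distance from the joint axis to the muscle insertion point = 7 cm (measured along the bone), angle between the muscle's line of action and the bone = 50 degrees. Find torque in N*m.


Torque = F * d * sin(theta)   (moment arm = d*sin(theta))
d = 7 cm = 0.07 m
Torque = 237 * 0.07 * sin(50)
Torque = 12.71 N*m


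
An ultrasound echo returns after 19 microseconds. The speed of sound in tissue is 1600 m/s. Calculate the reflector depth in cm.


depth = c * t / 2
t = 19 us = 1.9000e-05 s
depth = 1600 * 1.9000e-05 / 2
depth = 0.0152 m = 1.52 cm


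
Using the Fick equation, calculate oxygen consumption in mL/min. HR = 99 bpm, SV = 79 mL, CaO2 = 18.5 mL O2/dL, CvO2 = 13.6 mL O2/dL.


CO = HR*SV = 99*79/1000 = 7.821 L/min
a-v O2 diff = 18.5 - 13.6 = 4.9 mL/dL
VO2 = CO * (CaO2-CvO2) * 10 dL/L
VO2 = 7.821 * 4.9 * 10
VO2 = 383.2 mL/min


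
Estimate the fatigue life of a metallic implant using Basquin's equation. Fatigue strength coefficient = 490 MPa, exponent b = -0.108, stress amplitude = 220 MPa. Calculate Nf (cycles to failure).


sigma_a = sigma_f' * (2Nf)^b
2Nf = (sigma_a/sigma_f')^(1/b)
2Nf = (220/490)^(1/-0.108)
2Nf = 1660.0611
Nf = 830


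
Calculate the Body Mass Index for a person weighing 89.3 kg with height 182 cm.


BMI = weight / height^2
height = 182 cm = 1.82 m
BMI = 89.3 / 1.82^2
BMI = 26.96 kg/m^2


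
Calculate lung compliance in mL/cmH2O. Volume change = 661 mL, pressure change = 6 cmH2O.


C = dV / dP
C = 661 / 6
C = 110.2 mL/cmH2O


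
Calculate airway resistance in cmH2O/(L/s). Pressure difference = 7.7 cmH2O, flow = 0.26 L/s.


R = dP / flow
R = 7.7 / 0.26
R = 29.62 cmH2O/(L/s)


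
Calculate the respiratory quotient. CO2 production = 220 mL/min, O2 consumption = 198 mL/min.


RQ = VCO2 / VO2
RQ = 220 / 198
RQ = 1.111


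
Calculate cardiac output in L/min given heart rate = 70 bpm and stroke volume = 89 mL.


CO = HR * SV
CO = 70 * 89 / 1000
CO = 6.23 L/min


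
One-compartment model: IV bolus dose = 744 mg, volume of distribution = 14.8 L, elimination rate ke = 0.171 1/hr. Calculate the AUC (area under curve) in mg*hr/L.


C0 = Dose/Vd = 744/14.8 = 50.2703 mg/L
AUC = C0/ke = 50.2703/0.171
AUC = 294 mg*hr/L


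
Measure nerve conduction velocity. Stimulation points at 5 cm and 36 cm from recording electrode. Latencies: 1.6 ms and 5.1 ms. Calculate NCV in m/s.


Distance = (36 - 5) / 100 = 0.31 m
dt = (5.1 - 1.6) / 1000 = 0.0035 s
NCV = dist / dt = 88.57 m/s


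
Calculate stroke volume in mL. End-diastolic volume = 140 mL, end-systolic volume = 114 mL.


SV = EDV - ESV
SV = 140 - 114
SV = 26 mL


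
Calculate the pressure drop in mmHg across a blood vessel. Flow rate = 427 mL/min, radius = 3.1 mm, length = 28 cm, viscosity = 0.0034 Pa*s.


dP = 8*mu*L*Q / (pi*r^4)
Q = 427 mL/min = 7.11667e-06 m^3/s
dP = 186.813 Pa = 186.813 / 133.322 mmHg = 1.401 mmHg


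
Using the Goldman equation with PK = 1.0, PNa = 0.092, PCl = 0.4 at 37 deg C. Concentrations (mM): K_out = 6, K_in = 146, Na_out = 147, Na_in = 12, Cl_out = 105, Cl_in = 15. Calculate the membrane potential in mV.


Vm = (RT/F)*ln((PK*Ko + PNa*Nao + PCl*Cli)/(PK*Ki + PNa*Nai + PCl*Clo))
Numer = 25.524, Denom = 189.104
Vm = -53.52 mV


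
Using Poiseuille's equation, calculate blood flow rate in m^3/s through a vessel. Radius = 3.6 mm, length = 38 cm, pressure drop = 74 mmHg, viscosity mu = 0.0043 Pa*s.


Q = pi*r^4*dP / (8*mu*L)
r = 0.0036 m, L = 0.38 m
dP = 74 mmHg = 9865.828 Pa
Q = 3.9825e-04 m^3/s


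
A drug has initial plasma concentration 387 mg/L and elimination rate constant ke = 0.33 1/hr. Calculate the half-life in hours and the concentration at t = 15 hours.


t_half = ln(2) / ke = 0.693147 / 0.33 = 2.1 hr
C(t) = C0 * exp(-ke*t) = 387 * exp(-0.33*15)
C(15) = 2.741 mg/L


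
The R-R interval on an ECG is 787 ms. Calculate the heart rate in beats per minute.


HR = 60 / RR_interval(s)
RR = 787 ms = 0.787 s
HR = 60 / 0.787 = 76.24 bpm


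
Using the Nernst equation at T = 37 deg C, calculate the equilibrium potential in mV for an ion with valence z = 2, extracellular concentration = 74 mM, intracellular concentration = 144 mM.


E = (RT/(zF)) * ln(C_out/C_in)
T = 37 + 273.15 = 310.15 K
E = (8.314 * 310.15 / (2 * 96485)) * ln(74/144)
E = -8.896 mV


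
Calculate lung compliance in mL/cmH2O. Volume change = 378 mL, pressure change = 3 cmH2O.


C = dV / dP
C = 378 / 3
C = 126 mL/cmH2O


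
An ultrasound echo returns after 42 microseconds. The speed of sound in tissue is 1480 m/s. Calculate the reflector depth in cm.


depth = c * t / 2
t = 42 us = 4.2000e-05 s
depth = 1480 * 4.2000e-05 / 2
depth = 0.03108 m = 3.108 cm


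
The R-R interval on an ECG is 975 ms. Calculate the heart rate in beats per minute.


HR = 60 / RR_interval(s)
RR = 975 ms = 0.975 s
HR = 60 / 0.975 = 61.54 bpm


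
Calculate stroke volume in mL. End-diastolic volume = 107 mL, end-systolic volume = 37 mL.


SV = EDV - ESV
SV = 107 - 37
SV = 70 mL


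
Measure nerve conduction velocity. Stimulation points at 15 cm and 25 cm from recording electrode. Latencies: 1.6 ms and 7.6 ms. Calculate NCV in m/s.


Distance = (25 - 15) / 100 = 0.1 m
dt = (7.6 - 1.6) / 1000 = 0.006 s
NCV = dist / dt = 16.67 m/s


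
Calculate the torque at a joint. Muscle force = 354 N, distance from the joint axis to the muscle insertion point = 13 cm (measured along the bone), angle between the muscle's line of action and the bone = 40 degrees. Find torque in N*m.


Torque = F * d * sin(theta)   (moment arm = d*sin(theta))
d = 13 cm = 0.13 m
Torque = 354 * 0.13 * sin(40)
Torque = 29.58 N*m


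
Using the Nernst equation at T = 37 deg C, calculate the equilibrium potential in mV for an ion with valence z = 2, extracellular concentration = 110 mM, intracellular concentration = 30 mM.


E = (RT/(zF)) * ln(C_out/C_in)
T = 37 + 273.15 = 310.15 K
E = (8.314 * 310.15 / (2 * 96485)) * ln(110/30)
E = 17.36 mV


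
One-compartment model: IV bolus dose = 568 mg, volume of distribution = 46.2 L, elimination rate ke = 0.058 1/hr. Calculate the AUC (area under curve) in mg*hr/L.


C0 = Dose/Vd = 568/46.2 = 12.2944 mg/L
AUC = C0/ke = 12.2944/0.058
AUC = 212 mg*hr/L


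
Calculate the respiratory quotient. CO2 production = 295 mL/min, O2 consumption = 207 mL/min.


RQ = VCO2 / VO2
RQ = 295 / 207
RQ = 1.425


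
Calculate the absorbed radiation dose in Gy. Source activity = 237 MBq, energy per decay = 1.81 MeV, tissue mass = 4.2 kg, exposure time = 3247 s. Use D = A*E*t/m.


A = 237 MBq = 2.3700e+08 Bq
E = 1.81 MeV = 2.89962e-13 J
D = A*E*t/m = 2.3700e+08*2.89962e-13*3247/4.2
D = 0.05313 Gy


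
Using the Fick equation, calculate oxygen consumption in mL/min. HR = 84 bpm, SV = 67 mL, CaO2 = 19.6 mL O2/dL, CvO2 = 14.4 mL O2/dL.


CO = HR*SV = 84*67/1000 = 5.628 L/min
a-v O2 diff = 19.6 - 14.4 = 5.2 mL/dL
VO2 = CO * (CaO2-CvO2) * 10 dL/L
VO2 = 5.628 * 5.2 * 10
VO2 = 292.7 mL/min


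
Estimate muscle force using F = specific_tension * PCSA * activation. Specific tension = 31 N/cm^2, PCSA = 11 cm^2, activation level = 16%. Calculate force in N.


F = sigma * PCSA * activation
F = 31 * 11 * 0.16
F = 54.56 N


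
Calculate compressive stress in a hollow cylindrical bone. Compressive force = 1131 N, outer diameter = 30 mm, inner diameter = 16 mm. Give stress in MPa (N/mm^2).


A = pi*(r_o^2 - r_i^2)
r_o = 15 mm, r_i = 8 mm
A = 505.796 mm^2
sigma = F/A = 1131 / 505.796
sigma = 2.236 MPa


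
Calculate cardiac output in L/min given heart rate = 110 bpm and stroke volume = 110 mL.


CO = HR * SV
CO = 110 * 110 / 1000
CO = 12.1 L/min


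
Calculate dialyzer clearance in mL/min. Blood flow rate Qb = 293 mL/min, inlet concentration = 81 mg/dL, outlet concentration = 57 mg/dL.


K = Qb * (Cb_in - Cb_out) / Cb_in
K = 293 * (81 - 57) / 81
K = 86.81 mL/min


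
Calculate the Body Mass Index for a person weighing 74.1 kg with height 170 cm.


BMI = weight / height^2
height = 170 cm = 1.7 m
BMI = 74.1 / 1.7^2
BMI = 25.64 kg/m^2


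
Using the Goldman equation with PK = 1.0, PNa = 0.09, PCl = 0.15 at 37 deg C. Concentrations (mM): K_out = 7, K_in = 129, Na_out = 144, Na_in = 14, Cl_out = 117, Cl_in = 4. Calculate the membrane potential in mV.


Vm = (RT/F)*ln((PK*Ko + PNa*Nao + PCl*Cli)/(PK*Ki + PNa*Nai + PCl*Clo))
Numer = 20.56, Denom = 147.81
Vm = -52.72 mV


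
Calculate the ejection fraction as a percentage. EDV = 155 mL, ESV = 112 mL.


SV = EDV - ESV = 155 - 112 = 43 mL
EF = SV/EDV * 100 = 43/155 * 100
EF = 27.74%


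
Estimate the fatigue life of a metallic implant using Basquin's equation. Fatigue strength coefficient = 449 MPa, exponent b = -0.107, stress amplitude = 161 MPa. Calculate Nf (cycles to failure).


sigma_a = sigma_f' * (2Nf)^b
2Nf = (sigma_a/sigma_f')^(1/b)
2Nf = (161/449)^(1/-0.107)
2Nf = 14548.161
Nf = 7274


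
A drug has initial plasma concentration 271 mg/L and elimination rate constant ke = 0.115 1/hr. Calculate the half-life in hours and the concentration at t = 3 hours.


t_half = ln(2) / ke = 0.693147 / 0.115 = 6.027 hr
C(t) = C0 * exp(-ke*t) = 271 * exp(-0.115*3)
C(3) = 191.9 mg/L


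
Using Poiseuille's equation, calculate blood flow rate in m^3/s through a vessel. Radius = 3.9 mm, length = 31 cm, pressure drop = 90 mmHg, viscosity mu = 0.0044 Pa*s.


Q = pi*r^4*dP / (8*mu*L)
r = 0.0039 m, L = 0.31 m
dP = 90 mmHg = 11998.98 Pa
Q = 7.9919e-04 m^3/s


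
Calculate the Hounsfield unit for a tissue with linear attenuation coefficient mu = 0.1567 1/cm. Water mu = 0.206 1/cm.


HU = ((mu_tissue - mu_water) / mu_water) * 1000
HU = ((0.1567 - 0.206) / 0.206) * 1000
HU = -239.3


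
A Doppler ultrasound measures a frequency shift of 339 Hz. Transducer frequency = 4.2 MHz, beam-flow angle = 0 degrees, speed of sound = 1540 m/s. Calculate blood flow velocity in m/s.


v = fd * c / (2 * f0 * cos(theta))
v = 339 * 1540 / (2 * 4.2000e+06 * cos(0))
v = 0.06215 m/s


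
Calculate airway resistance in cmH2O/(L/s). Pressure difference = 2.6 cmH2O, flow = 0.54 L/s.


R = dP / flow
R = 2.6 / 0.54
R = 4.815 cmH2O/(L/s)


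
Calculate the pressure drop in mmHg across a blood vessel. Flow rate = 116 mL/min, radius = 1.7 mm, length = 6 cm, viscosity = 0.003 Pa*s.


dP = 8*mu*L*Q / (pi*r^4)
Q = 116 mL/min = 1.93333e-06 m^3/s
dP = 106.102 Pa = 106.102 / 133.322 mmHg = 0.7958 mmHg


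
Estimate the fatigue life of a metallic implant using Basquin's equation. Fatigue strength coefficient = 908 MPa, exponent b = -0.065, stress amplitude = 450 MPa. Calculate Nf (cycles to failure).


sigma_a = sigma_f' * (2Nf)^b
2Nf = (sigma_a/sigma_f')^(1/b)
2Nf = (450/908)^(1/-0.065)
2Nf = 49018.385
Nf = 2.451e+04


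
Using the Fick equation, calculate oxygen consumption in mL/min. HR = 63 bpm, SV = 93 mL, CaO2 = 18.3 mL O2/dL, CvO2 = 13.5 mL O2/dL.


CO = HR*SV = 63*93/1000 = 5.859 L/min
a-v O2 diff = 18.3 - 13.5 = 4.8 mL/dL
VO2 = CO * (CaO2-CvO2) * 10 dL/L
VO2 = 5.859 * 4.8 * 10
VO2 = 281.2 mL/min


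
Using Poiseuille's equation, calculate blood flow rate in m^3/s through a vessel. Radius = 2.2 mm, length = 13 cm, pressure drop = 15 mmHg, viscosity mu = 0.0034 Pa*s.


Q = pi*r^4*dP / (8*mu*L)
r = 0.0022 m, L = 0.13 m
dP = 15 mmHg = 1999.83 Pa
Q = 4.1622e-05 m^3/s


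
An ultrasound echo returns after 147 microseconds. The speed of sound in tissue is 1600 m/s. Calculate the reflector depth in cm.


depth = c * t / 2
t = 147 us = 1.4700e-04 s
depth = 1600 * 1.4700e-04 / 2
depth = 0.1176 m = 11.76 cm


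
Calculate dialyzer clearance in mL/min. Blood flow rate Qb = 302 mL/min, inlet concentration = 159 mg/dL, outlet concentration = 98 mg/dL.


K = Qb * (Cb_in - Cb_out) / Cb_in
K = 302 * (159 - 98) / 159
K = 115.9 mL/min


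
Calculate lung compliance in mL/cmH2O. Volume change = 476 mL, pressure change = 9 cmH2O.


C = dV / dP
C = 476 / 9
C = 52.89 mL/cmH2O


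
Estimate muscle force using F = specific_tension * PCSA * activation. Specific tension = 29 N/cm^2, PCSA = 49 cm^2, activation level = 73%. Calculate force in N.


F = sigma * PCSA * activation
F = 29 * 49 * 0.73
F = 1037 N


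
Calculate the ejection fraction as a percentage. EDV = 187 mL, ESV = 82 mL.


SV = EDV - ESV = 187 - 82 = 105 mL
EF = SV/EDV * 100 = 105/187 * 100
EF = 56.15%


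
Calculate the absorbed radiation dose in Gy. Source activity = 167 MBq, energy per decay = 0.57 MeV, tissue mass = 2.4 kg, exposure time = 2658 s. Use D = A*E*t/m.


A = 167 MBq = 1.6700e+08 Bq
E = 0.57 MeV = 9.1314e-14 J
D = A*E*t/m = 1.6700e+08*9.1314e-14*2658/2.4
D = 0.01689 Gy


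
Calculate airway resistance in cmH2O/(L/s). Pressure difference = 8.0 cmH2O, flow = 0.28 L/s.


R = dP / flow
R = 8.0 / 0.28
R = 28.57 cmH2O/(L/s)


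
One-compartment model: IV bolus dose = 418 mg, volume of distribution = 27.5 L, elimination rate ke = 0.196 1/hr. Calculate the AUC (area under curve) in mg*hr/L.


C0 = Dose/Vd = 418/27.5 = 15.2 mg/L
AUC = C0/ke = 15.2/0.196
AUC = 77.55 mg*hr/L


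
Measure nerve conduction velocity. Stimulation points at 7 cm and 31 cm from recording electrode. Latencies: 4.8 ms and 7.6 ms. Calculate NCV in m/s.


Distance = (31 - 7) / 100 = 0.24 m
dt = (7.6 - 4.8) / 1000 = 0.0028 s
NCV = dist / dt = 85.71 m/s


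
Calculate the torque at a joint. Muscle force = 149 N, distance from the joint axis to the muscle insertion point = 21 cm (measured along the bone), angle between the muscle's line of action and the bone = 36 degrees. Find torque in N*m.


Torque = F * d * sin(theta)   (moment arm = d*sin(theta))
d = 21 cm = 0.21 m
Torque = 149 * 0.21 * sin(36)
Torque = 18.39 N*m


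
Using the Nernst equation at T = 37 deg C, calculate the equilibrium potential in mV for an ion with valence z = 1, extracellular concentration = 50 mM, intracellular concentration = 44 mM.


E = (RT/(zF)) * ln(C_out/C_in)
T = 37 + 273.15 = 310.15 K
E = (8.314 * 310.15 / (1 * 96485)) * ln(50/44)
E = 3.416 mV


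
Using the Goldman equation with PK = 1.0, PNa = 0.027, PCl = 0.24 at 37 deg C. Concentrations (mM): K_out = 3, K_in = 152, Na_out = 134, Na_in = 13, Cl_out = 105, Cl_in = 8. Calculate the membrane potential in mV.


Vm = (RT/F)*ln((PK*Ko + PNa*Nao + PCl*Cli)/(PK*Ki + PNa*Nai + PCl*Clo))
Numer = 8.538, Denom = 177.551
Vm = -81.1 mV


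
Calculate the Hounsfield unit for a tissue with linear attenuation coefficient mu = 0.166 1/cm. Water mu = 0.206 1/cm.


HU = ((mu_tissue - mu_water) / mu_water) * 1000
HU = ((0.166 - 0.206) / 0.206) * 1000
HU = -194.2


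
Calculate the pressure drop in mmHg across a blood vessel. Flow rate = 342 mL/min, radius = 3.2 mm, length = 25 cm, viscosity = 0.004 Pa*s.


dP = 8*mu*L*Q / (pi*r^4)
Q = 342 mL/min = 5.7e-06 m^3/s
dP = 138.425 Pa = 138.425 / 133.322 mmHg = 1.038 mmHg


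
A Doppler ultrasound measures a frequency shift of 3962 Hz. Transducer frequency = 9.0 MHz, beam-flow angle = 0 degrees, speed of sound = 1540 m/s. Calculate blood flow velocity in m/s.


v = fd * c / (2 * f0 * cos(theta))
v = 3962 * 1540 / (2 * 9.0000e+06 * cos(0))
v = 0.339 m/s


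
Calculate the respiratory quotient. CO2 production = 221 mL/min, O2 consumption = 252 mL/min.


RQ = VCO2 / VO2
RQ = 221 / 252
RQ = 0.877


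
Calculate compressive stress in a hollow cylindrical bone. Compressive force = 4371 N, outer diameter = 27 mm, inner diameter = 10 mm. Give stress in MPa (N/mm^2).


A = pi*(r_o^2 - r_i^2)
r_o = 13.5 mm, r_i = 5 mm
A = 494.015 mm^2
sigma = F/A = 4371 / 494.015
sigma = 8.848 MPa


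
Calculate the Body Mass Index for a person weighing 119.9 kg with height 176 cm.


BMI = weight / height^2
height = 176 cm = 1.76 m
BMI = 119.9 / 1.76^2
BMI = 38.71 kg/m^2


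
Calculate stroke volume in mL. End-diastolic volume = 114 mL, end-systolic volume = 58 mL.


SV = EDV - ESV
SV = 114 - 58
SV = 56 mL


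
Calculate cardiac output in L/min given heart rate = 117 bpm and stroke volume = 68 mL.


CO = HR * SV
CO = 117 * 68 / 1000
CO = 7.956 L/min


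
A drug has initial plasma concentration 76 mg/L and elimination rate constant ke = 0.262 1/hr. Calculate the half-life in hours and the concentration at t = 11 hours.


t_half = ln(2) / ke = 0.693147 / 0.262 = 2.646 hr
C(t) = C0 * exp(-ke*t) = 76 * exp(-0.262*11)
C(11) = 4.258 mg/L


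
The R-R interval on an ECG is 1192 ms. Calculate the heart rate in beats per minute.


HR = 60 / RR_interval(s)
RR = 1192 ms = 1.192 s
HR = 60 / 1.192 = 50.34 bpm


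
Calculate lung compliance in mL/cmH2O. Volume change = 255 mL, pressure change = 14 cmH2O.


C = dV / dP
C = 255 / 14
C = 18.21 mL/cmH2O


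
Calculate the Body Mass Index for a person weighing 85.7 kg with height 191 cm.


BMI = weight / height^2
height = 191 cm = 1.91 m
BMI = 85.7 / 1.91^2
BMI = 23.49 kg/m^2


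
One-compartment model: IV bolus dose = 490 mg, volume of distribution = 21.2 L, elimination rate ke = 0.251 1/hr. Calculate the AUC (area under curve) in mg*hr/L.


C0 = Dose/Vd = 490/21.2 = 23.1132 mg/L
AUC = C0/ke = 23.1132/0.251
AUC = 92.08 mg*hr/L


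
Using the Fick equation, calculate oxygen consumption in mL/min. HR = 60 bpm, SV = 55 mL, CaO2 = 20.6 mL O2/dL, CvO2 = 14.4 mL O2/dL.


CO = HR*SV = 60*55/1000 = 3.3 L/min
a-v O2 diff = 20.6 - 14.4 = 6.2 mL/dL
VO2 = CO * (CaO2-CvO2) * 10 dL/L
VO2 = 3.3 * 6.2 * 10
VO2 = 204.6 mL/min


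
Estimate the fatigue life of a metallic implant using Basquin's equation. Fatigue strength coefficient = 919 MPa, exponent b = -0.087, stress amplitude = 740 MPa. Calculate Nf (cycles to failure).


sigma_a = sigma_f' * (2Nf)^b
2Nf = (sigma_a/sigma_f')^(1/b)
2Nf = (740/919)^(1/-0.087)
2Nf = 12.062099
Nf = 6.031


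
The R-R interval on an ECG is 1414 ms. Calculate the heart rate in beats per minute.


HR = 60 / RR_interval(s)
RR = 1414 ms = 1.414 s
HR = 60 / 1.414 = 42.43 bpm


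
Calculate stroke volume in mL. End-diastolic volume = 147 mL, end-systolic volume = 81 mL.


SV = EDV - ESV
SV = 147 - 81
SV = 66 mL


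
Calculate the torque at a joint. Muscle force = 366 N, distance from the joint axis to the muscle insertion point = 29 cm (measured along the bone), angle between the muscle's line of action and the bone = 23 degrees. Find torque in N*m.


Torque = F * d * sin(theta)   (moment arm = d*sin(theta))
d = 29 cm = 0.29 m
Torque = 366 * 0.29 * sin(23)
Torque = 41.47 N*m


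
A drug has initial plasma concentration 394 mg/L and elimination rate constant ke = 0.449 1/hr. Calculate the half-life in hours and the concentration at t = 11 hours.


t_half = ln(2) / ke = 0.693147 / 0.449 = 1.544 hr
C(t) = C0 * exp(-ke*t) = 394 * exp(-0.449*11)
C(11) = 2.822 mg/L


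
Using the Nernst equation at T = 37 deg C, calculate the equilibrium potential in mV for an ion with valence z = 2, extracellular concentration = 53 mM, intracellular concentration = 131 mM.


E = (RT/(zF)) * ln(C_out/C_in)
T = 37 + 273.15 = 310.15 K
E = (8.314 * 310.15 / (2 * 96485)) * ln(53/131)
E = -12.09 mV


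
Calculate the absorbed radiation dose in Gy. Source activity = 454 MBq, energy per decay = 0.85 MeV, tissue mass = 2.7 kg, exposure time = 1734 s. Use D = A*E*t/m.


A = 454 MBq = 4.5400e+08 Bq
E = 0.85 MeV = 1.3617e-13 J
D = A*E*t/m = 4.5400e+08*1.3617e-13*1734/2.7
D = 0.0397 Gy


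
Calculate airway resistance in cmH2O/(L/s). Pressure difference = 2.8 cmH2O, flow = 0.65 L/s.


R = dP / flow
R = 2.8 / 0.65
R = 4.308 cmH2O/(L/s)


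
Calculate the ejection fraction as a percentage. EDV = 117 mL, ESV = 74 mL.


SV = EDV - ESV = 117 - 74 = 43 mL
EF = SV/EDV * 100 = 43/117 * 100
EF = 36.75%


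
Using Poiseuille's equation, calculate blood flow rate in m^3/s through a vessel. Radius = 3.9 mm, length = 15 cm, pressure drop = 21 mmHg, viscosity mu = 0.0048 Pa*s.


Q = pi*r^4*dP / (8*mu*L)
r = 0.0039 m, L = 0.15 m
dP = 21 mmHg = 2799.762 Pa
Q = 3.5327e-04 m^3/s


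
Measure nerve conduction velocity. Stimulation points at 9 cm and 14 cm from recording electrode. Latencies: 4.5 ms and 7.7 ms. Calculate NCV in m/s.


Distance = (14 - 9) / 100 = 0.05 m
dt = (7.7 - 4.5) / 1000 = 0.0032 s
NCV = dist / dt = 15.62 m/s


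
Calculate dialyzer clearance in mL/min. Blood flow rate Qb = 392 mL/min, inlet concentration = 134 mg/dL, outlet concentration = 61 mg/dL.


K = Qb * (Cb_in - Cb_out) / Cb_in
K = 392 * (134 - 61) / 134
K = 213.6 mL/min


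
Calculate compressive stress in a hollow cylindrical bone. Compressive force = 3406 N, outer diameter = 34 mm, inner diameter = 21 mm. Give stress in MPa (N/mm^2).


A = pi*(r_o^2 - r_i^2)
r_o = 17 mm, r_i = 10.5 mm
A = 561.56 mm^2
sigma = F/A = 3406 / 561.56
sigma = 6.065 MPa


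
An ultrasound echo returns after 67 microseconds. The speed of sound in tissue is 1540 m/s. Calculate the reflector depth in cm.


depth = c * t / 2
t = 67 us = 6.7000e-05 s
depth = 1540 * 6.7000e-05 / 2
depth = 0.05159 m = 5.159 cm


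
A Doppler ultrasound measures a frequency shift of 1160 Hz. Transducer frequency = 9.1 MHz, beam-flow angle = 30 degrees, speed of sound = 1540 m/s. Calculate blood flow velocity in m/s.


v = fd * c / (2 * f0 * cos(theta))
v = 1160 * 1540 / (2 * 9.1000e+06 * cos(30))
v = 0.1133 m/s


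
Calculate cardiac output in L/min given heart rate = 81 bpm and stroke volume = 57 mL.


CO = HR * SV
CO = 81 * 57 / 1000
CO = 4.617 L/min


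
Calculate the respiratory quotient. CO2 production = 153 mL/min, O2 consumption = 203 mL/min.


RQ = VCO2 / VO2
RQ = 153 / 203
RQ = 0.7537


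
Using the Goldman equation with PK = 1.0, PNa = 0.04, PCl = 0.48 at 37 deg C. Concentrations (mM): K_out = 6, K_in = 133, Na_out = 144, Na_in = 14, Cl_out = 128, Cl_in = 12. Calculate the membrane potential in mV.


Vm = (RT/F)*ln((PK*Ko + PNa*Nao + PCl*Cli)/(PK*Ki + PNa*Nai + PCl*Clo))
Numer = 17.52, Denom = 195
Vm = -64.4 mV


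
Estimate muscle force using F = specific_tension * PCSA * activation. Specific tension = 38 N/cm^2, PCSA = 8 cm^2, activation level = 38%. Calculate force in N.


F = sigma * PCSA * activation
F = 38 * 8 * 0.38
F = 115.5 N


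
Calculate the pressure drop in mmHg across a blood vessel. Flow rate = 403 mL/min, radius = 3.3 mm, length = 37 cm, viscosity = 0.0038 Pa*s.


dP = 8*mu*L*Q / (pi*r^4)
Q = 403 mL/min = 6.71667e-06 m^3/s
dP = 202.779 Pa = 202.779 / 133.322 mmHg = 1.521 mmHg


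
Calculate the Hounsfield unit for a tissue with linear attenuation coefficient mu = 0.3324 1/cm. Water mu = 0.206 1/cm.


HU = ((mu_tissue - mu_water) / mu_water) * 1000
HU = ((0.3324 - 0.206) / 0.206) * 1000
HU = 613.6


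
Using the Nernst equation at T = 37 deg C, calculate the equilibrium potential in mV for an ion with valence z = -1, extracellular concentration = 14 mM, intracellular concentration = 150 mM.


E = (RT/(zF)) * ln(C_out/C_in)
T = 37 + 273.15 = 310.15 K
E = (8.314 * 310.15 / (-1 * 96485)) * ln(14/150)
E = 63.38 mV


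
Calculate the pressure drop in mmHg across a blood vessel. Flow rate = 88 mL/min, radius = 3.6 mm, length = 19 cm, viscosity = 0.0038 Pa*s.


dP = 8*mu*L*Q / (pi*r^4)
Q = 88 mL/min = 1.46667e-06 m^3/s
dP = 16.0546 Pa = 16.0546 / 133.322 mmHg = 0.1204 mmHg


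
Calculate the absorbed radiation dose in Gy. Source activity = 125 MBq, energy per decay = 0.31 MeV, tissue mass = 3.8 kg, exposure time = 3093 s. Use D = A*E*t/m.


A = 125 MBq = 1.2500e+08 Bq
E = 0.31 MeV = 4.9662e-14 J
D = A*E*t/m = 1.2500e+08*4.9662e-14*3093/3.8
D = 0.005053 Gy


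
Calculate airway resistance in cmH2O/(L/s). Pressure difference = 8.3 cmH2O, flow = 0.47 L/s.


R = dP / flow
R = 8.3 / 0.47
R = 17.66 cmH2O/(L/s)


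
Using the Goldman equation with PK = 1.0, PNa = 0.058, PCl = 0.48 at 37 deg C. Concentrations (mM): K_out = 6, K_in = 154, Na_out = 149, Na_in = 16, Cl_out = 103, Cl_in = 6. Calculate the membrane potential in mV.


Vm = (RT/F)*ln((PK*Ko + PNa*Nao + PCl*Cli)/(PK*Ki + PNa*Nai + PCl*Clo))
Numer = 17.522, Denom = 204.368
Vm = -65.65 mV


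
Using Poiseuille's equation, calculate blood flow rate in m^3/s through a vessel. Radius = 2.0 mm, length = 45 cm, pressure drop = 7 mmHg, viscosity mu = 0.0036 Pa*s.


Q = pi*r^4*dP / (8*mu*L)
r = 0.002 m, L = 0.45 m
dP = 7 mmHg = 933.254 Pa
Q = 3.6196e-06 m^3/s


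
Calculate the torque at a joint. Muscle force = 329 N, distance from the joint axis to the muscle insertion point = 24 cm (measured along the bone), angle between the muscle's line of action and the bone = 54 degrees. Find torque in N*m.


Torque = F * d * sin(theta)   (moment arm = d*sin(theta))
d = 24 cm = 0.24 m
Torque = 329 * 0.24 * sin(54)
Torque = 63.88 N*m


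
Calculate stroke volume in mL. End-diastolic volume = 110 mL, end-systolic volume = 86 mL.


SV = EDV - ESV
SV = 110 - 86
SV = 24 mL


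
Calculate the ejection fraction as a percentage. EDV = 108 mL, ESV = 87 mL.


SV = EDV - ESV = 108 - 87 = 21 mL
EF = SV/EDV * 100 = 21/108 * 100
EF = 19.44%


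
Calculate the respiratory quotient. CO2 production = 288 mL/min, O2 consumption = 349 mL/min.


RQ = VCO2 / VO2
RQ = 288 / 349
RQ = 0.8252


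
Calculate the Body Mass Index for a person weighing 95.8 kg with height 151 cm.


BMI = weight / height^2
height = 151 cm = 1.51 m
BMI = 95.8 / 1.51^2
BMI = 42.02 kg/m^2


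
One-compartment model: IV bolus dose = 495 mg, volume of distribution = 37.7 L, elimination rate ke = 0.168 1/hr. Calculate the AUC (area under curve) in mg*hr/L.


C0 = Dose/Vd = 495/37.7 = 13.13 mg/L
AUC = C0/ke = 13.13/0.168
AUC = 78.15 mg*hr/L


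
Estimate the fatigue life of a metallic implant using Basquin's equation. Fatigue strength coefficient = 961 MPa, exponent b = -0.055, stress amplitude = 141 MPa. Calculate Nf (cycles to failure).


sigma_a = sigma_f' * (2Nf)^b
2Nf = (sigma_a/sigma_f')^(1/b)
2Nf = (141/961)^(1/-0.055)
2Nf = 1.4276547e+15
Nf = 7.1383e+14


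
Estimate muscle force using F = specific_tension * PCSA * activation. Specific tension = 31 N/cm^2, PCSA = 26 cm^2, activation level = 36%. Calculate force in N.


F = sigma * PCSA * activation
F = 31 * 26 * 0.36
F = 290.2 N
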